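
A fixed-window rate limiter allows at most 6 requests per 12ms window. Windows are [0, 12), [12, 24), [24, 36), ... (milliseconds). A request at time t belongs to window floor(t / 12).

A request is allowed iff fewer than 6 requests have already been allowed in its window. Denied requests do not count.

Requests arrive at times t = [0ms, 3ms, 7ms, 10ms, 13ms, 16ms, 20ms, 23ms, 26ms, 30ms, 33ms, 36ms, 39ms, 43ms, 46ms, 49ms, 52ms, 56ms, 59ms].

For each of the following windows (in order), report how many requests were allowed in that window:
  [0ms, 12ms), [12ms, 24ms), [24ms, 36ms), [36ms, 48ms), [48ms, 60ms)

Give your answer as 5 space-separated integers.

Answer: 4 4 3 4 4

Derivation:
Processing requests:
  req#1 t=0ms (window 0): ALLOW
  req#2 t=3ms (window 0): ALLOW
  req#3 t=7ms (window 0): ALLOW
  req#4 t=10ms (window 0): ALLOW
  req#5 t=13ms (window 1): ALLOW
  req#6 t=16ms (window 1): ALLOW
  req#7 t=20ms (window 1): ALLOW
  req#8 t=23ms (window 1): ALLOW
  req#9 t=26ms (window 2): ALLOW
  req#10 t=30ms (window 2): ALLOW
  req#11 t=33ms (window 2): ALLOW
  req#12 t=36ms (window 3): ALLOW
  req#13 t=39ms (window 3): ALLOW
  req#14 t=43ms (window 3): ALLOW
  req#15 t=46ms (window 3): ALLOW
  req#16 t=49ms (window 4): ALLOW
  req#17 t=52ms (window 4): ALLOW
  req#18 t=56ms (window 4): ALLOW
  req#19 t=59ms (window 4): ALLOW

Allowed counts by window: 4 4 3 4 4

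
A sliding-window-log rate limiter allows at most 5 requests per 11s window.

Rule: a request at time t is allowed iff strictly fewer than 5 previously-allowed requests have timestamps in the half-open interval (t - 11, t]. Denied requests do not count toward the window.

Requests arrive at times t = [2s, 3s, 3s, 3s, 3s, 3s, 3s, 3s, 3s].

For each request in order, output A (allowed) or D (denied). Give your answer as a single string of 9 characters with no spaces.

Answer: AAAAADDDD

Derivation:
Tracking allowed requests in the window:
  req#1 t=2s: ALLOW
  req#2 t=3s: ALLOW
  req#3 t=3s: ALLOW
  req#4 t=3s: ALLOW
  req#5 t=3s: ALLOW
  req#6 t=3s: DENY
  req#7 t=3s: DENY
  req#8 t=3s: DENY
  req#9 t=3s: DENY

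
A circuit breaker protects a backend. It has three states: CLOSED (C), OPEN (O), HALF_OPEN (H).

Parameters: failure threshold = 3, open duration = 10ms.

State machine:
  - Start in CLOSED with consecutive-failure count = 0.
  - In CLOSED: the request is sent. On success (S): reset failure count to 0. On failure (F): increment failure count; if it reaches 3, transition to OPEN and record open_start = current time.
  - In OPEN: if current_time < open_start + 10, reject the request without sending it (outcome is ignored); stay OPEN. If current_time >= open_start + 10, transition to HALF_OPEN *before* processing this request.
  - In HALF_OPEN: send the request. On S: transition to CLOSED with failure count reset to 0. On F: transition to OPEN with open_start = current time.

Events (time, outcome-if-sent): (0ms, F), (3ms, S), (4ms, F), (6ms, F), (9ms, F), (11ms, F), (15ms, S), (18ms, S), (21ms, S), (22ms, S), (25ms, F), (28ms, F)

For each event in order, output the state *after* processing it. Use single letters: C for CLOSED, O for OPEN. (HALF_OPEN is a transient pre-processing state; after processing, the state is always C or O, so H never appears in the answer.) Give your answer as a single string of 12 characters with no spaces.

State after each event:
  event#1 t=0ms outcome=F: state=CLOSED
  event#2 t=3ms outcome=S: state=CLOSED
  event#3 t=4ms outcome=F: state=CLOSED
  event#4 t=6ms outcome=F: state=CLOSED
  event#5 t=9ms outcome=F: state=OPEN
  event#6 t=11ms outcome=F: state=OPEN
  event#7 t=15ms outcome=S: state=OPEN
  event#8 t=18ms outcome=S: state=OPEN
  event#9 t=21ms outcome=S: state=CLOSED
  event#10 t=22ms outcome=S: state=CLOSED
  event#11 t=25ms outcome=F: state=CLOSED
  event#12 t=28ms outcome=F: state=CLOSED

Answer: CCCCOOOOCCCC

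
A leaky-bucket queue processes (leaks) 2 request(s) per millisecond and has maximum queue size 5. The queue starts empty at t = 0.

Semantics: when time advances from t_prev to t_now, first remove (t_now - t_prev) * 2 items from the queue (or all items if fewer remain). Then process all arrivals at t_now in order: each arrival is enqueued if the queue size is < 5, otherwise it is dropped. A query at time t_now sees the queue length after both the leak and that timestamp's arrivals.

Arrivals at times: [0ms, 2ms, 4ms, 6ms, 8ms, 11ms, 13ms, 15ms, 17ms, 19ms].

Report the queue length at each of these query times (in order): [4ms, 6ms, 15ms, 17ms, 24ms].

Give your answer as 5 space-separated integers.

Queue lengths at query times:
  query t=4ms: backlog = 1
  query t=6ms: backlog = 1
  query t=15ms: backlog = 1
  query t=17ms: backlog = 1
  query t=24ms: backlog = 0

Answer: 1 1 1 1 0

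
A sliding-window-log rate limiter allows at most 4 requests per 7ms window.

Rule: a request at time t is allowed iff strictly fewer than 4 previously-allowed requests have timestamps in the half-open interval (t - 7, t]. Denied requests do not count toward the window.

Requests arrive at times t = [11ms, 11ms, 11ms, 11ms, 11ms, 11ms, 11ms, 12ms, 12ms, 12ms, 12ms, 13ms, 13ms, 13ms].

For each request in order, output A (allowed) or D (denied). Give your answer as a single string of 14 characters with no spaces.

Answer: AAAADDDDDDDDDD

Derivation:
Tracking allowed requests in the window:
  req#1 t=11ms: ALLOW
  req#2 t=11ms: ALLOW
  req#3 t=11ms: ALLOW
  req#4 t=11ms: ALLOW
  req#5 t=11ms: DENY
  req#6 t=11ms: DENY
  req#7 t=11ms: DENY
  req#8 t=12ms: DENY
  req#9 t=12ms: DENY
  req#10 t=12ms: DENY
  req#11 t=12ms: DENY
  req#12 t=13ms: DENY
  req#13 t=13ms: DENY
  req#14 t=13ms: DENY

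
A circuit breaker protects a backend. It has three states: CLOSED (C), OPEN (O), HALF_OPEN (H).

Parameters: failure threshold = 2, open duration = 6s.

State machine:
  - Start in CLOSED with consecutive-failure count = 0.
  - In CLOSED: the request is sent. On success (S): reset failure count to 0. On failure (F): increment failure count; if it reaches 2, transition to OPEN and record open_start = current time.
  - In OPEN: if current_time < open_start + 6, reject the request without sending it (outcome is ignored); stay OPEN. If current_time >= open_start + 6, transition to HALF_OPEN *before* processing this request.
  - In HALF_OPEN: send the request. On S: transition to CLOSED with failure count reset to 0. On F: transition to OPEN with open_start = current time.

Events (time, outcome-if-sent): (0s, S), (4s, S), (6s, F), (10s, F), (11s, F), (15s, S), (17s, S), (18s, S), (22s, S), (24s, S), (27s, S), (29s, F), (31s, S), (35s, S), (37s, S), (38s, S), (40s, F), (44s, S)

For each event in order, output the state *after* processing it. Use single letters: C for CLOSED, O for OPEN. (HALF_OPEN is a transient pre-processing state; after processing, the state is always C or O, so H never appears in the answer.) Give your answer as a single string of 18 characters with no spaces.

Answer: CCCOOOCCCCCCCCCCCC

Derivation:
State after each event:
  event#1 t=0s outcome=S: state=CLOSED
  event#2 t=4s outcome=S: state=CLOSED
  event#3 t=6s outcome=F: state=CLOSED
  event#4 t=10s outcome=F: state=OPEN
  event#5 t=11s outcome=F: state=OPEN
  event#6 t=15s outcome=S: state=OPEN
  event#7 t=17s outcome=S: state=CLOSED
  event#8 t=18s outcome=S: state=CLOSED
  event#9 t=22s outcome=S: state=CLOSED
  event#10 t=24s outcome=S: state=CLOSED
  event#11 t=27s outcome=S: state=CLOSED
  event#12 t=29s outcome=F: state=CLOSED
  event#13 t=31s outcome=S: state=CLOSED
  event#14 t=35s outcome=S: state=CLOSED
  event#15 t=37s outcome=S: state=CLOSED
  event#16 t=38s outcome=S: state=CLOSED
  event#17 t=40s outcome=F: state=CLOSED
  event#18 t=44s outcome=S: state=CLOSED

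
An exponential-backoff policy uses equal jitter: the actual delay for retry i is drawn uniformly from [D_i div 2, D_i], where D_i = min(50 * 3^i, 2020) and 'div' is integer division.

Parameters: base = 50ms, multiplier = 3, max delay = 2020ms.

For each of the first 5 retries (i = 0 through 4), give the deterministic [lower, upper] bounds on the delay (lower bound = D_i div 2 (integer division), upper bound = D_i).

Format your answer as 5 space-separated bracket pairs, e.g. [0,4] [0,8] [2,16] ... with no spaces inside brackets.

Computing bounds per retry:
  i=0: D_i=min(50*3^0,2020)=50, bounds=[25,50]
  i=1: D_i=min(50*3^1,2020)=150, bounds=[75,150]
  i=2: D_i=min(50*3^2,2020)=450, bounds=[225,450]
  i=3: D_i=min(50*3^3,2020)=1350, bounds=[675,1350]
  i=4: D_i=min(50*3^4,2020)=2020, bounds=[1010,2020]

Answer: [25,50] [75,150] [225,450] [675,1350] [1010,2020]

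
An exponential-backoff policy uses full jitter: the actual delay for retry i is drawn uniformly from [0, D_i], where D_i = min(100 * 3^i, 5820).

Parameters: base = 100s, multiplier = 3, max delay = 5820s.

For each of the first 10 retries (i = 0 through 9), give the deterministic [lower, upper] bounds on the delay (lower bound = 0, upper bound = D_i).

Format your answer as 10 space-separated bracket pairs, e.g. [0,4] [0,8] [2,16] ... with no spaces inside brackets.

Answer: [0,100] [0,300] [0,900] [0,2700] [0,5820] [0,5820] [0,5820] [0,5820] [0,5820] [0,5820]

Derivation:
Computing bounds per retry:
  i=0: D_i=min(100*3^0,5820)=100, bounds=[0,100]
  i=1: D_i=min(100*3^1,5820)=300, bounds=[0,300]
  i=2: D_i=min(100*3^2,5820)=900, bounds=[0,900]
  i=3: D_i=min(100*3^3,5820)=2700, bounds=[0,2700]
  i=4: D_i=min(100*3^4,5820)=5820, bounds=[0,5820]
  i=5: D_i=min(100*3^5,5820)=5820, bounds=[0,5820]
  i=6: D_i=min(100*3^6,5820)=5820, bounds=[0,5820]
  i=7: D_i=min(100*3^7,5820)=5820, bounds=[0,5820]
  i=8: D_i=min(100*3^8,5820)=5820, bounds=[0,5820]
  i=9: D_i=min(100*3^9,5820)=5820, bounds=[0,5820]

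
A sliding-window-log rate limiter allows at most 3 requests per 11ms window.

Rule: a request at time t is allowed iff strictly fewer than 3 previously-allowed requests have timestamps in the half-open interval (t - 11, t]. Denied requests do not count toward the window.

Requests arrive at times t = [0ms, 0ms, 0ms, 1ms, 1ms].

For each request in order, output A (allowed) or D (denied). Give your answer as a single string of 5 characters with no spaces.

Answer: AAADD

Derivation:
Tracking allowed requests in the window:
  req#1 t=0ms: ALLOW
  req#2 t=0ms: ALLOW
  req#3 t=0ms: ALLOW
  req#4 t=1ms: DENY
  req#5 t=1ms: DENY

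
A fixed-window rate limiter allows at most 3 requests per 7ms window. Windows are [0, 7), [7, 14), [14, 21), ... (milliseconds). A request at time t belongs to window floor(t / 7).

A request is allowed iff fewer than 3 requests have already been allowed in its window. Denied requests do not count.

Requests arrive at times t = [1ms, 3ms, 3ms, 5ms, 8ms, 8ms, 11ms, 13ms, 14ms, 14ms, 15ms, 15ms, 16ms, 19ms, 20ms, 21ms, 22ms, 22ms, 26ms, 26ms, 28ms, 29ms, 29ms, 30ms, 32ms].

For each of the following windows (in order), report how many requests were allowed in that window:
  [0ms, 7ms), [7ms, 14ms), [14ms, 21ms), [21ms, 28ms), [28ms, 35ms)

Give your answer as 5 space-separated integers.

Processing requests:
  req#1 t=1ms (window 0): ALLOW
  req#2 t=3ms (window 0): ALLOW
  req#3 t=3ms (window 0): ALLOW
  req#4 t=5ms (window 0): DENY
  req#5 t=8ms (window 1): ALLOW
  req#6 t=8ms (window 1): ALLOW
  req#7 t=11ms (window 1): ALLOW
  req#8 t=13ms (window 1): DENY
  req#9 t=14ms (window 2): ALLOW
  req#10 t=14ms (window 2): ALLOW
  req#11 t=15ms (window 2): ALLOW
  req#12 t=15ms (window 2): DENY
  req#13 t=16ms (window 2): DENY
  req#14 t=19ms (window 2): DENY
  req#15 t=20ms (window 2): DENY
  req#16 t=21ms (window 3): ALLOW
  req#17 t=22ms (window 3): ALLOW
  req#18 t=22ms (window 3): ALLOW
  req#19 t=26ms (window 3): DENY
  req#20 t=26ms (window 3): DENY
  req#21 t=28ms (window 4): ALLOW
  req#22 t=29ms (window 4): ALLOW
  req#23 t=29ms (window 4): ALLOW
  req#24 t=30ms (window 4): DENY
  req#25 t=32ms (window 4): DENY

Allowed counts by window: 3 3 3 3 3

Answer: 3 3 3 3 3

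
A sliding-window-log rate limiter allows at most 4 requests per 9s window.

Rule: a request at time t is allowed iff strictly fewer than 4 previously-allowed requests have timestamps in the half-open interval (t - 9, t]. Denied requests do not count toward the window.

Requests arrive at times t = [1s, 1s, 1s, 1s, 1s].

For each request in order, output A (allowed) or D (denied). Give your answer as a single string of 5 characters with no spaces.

Answer: AAAAD

Derivation:
Tracking allowed requests in the window:
  req#1 t=1s: ALLOW
  req#2 t=1s: ALLOW
  req#3 t=1s: ALLOW
  req#4 t=1s: ALLOW
  req#5 t=1s: DENY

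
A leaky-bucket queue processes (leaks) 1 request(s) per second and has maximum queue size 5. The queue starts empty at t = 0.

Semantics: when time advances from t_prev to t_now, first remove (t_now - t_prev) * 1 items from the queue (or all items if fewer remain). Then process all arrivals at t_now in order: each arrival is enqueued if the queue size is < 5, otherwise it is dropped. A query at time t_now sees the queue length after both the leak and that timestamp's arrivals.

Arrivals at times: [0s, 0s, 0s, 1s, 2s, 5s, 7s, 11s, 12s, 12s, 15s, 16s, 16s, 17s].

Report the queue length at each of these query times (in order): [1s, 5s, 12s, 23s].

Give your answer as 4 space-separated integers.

Answer: 3 1 2 0

Derivation:
Queue lengths at query times:
  query t=1s: backlog = 3
  query t=5s: backlog = 1
  query t=12s: backlog = 2
  query t=23s: backlog = 0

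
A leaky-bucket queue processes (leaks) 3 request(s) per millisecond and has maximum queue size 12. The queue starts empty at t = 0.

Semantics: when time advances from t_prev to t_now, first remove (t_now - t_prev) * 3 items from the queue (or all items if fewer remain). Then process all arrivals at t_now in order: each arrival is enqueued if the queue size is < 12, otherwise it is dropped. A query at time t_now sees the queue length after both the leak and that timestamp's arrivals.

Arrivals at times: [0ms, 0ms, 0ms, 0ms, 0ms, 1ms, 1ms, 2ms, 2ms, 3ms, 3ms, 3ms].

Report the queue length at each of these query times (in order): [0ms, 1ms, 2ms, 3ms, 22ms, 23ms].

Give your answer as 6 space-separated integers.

Queue lengths at query times:
  query t=0ms: backlog = 5
  query t=1ms: backlog = 4
  query t=2ms: backlog = 3
  query t=3ms: backlog = 3
  query t=22ms: backlog = 0
  query t=23ms: backlog = 0

Answer: 5 4 3 3 0 0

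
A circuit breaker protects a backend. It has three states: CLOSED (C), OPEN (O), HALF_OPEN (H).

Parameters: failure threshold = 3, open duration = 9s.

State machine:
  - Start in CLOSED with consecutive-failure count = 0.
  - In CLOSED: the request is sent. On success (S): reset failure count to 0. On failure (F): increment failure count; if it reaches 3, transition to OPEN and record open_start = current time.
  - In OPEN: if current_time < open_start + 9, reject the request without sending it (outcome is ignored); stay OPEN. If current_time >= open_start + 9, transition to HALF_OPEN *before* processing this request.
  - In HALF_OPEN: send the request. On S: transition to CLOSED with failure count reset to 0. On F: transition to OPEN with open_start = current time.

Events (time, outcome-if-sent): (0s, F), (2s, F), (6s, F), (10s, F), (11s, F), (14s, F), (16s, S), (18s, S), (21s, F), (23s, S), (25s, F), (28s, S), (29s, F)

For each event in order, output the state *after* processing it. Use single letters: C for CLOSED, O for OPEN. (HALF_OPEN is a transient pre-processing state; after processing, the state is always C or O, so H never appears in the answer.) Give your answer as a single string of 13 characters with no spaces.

State after each event:
  event#1 t=0s outcome=F: state=CLOSED
  event#2 t=2s outcome=F: state=CLOSED
  event#3 t=6s outcome=F: state=OPEN
  event#4 t=10s outcome=F: state=OPEN
  event#5 t=11s outcome=F: state=OPEN
  event#6 t=14s outcome=F: state=OPEN
  event#7 t=16s outcome=S: state=CLOSED
  event#8 t=18s outcome=S: state=CLOSED
  event#9 t=21s outcome=F: state=CLOSED
  event#10 t=23s outcome=S: state=CLOSED
  event#11 t=25s outcome=F: state=CLOSED
  event#12 t=28s outcome=S: state=CLOSED
  event#13 t=29s outcome=F: state=CLOSED

Answer: CCOOOOCCCCCCC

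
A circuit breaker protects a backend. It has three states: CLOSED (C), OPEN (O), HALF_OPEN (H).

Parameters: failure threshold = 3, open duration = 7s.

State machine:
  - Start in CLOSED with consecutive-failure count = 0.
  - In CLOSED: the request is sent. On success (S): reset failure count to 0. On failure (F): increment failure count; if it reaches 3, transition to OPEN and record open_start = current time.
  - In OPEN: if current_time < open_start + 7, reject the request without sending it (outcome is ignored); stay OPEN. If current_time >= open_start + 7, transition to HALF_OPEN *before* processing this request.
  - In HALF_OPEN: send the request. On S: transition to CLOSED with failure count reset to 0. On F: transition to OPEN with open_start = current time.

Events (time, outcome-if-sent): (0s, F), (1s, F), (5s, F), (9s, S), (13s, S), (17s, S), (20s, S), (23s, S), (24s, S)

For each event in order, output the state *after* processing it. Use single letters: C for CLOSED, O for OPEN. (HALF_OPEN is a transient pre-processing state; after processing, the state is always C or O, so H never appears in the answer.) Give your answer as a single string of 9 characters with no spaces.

State after each event:
  event#1 t=0s outcome=F: state=CLOSED
  event#2 t=1s outcome=F: state=CLOSED
  event#3 t=5s outcome=F: state=OPEN
  event#4 t=9s outcome=S: state=OPEN
  event#5 t=13s outcome=S: state=CLOSED
  event#6 t=17s outcome=S: state=CLOSED
  event#7 t=20s outcome=S: state=CLOSED
  event#8 t=23s outcome=S: state=CLOSED
  event#9 t=24s outcome=S: state=CLOSED

Answer: CCOOCCCCC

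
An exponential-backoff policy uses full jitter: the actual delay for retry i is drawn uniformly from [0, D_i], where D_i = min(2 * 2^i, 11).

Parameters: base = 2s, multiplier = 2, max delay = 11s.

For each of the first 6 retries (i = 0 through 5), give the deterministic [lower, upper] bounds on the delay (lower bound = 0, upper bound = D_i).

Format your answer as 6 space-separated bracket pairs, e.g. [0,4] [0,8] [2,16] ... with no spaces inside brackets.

Computing bounds per retry:
  i=0: D_i=min(2*2^0,11)=2, bounds=[0,2]
  i=1: D_i=min(2*2^1,11)=4, bounds=[0,4]
  i=2: D_i=min(2*2^2,11)=8, bounds=[0,8]
  i=3: D_i=min(2*2^3,11)=11, bounds=[0,11]
  i=4: D_i=min(2*2^4,11)=11, bounds=[0,11]
  i=5: D_i=min(2*2^5,11)=11, bounds=[0,11]

Answer: [0,2] [0,4] [0,8] [0,11] [0,11] [0,11]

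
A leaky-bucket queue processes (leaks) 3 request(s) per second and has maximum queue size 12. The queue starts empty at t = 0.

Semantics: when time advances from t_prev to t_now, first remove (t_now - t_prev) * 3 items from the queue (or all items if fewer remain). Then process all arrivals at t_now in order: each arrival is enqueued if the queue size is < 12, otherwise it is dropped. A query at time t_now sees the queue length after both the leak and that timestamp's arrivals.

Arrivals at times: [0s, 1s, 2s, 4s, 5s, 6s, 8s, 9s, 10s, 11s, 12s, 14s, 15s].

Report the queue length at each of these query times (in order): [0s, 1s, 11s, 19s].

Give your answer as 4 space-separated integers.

Answer: 1 1 1 0

Derivation:
Queue lengths at query times:
  query t=0s: backlog = 1
  query t=1s: backlog = 1
  query t=11s: backlog = 1
  query t=19s: backlog = 0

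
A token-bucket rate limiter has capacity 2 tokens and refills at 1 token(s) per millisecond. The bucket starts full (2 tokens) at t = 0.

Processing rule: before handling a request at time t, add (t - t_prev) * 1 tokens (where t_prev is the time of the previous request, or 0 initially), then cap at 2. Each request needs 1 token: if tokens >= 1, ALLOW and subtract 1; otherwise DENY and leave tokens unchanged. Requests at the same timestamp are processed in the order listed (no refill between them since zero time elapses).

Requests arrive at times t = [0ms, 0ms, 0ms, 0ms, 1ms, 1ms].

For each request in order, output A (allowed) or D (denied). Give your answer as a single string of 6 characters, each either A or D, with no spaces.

Answer: AADDAD

Derivation:
Simulating step by step:
  req#1 t=0ms: ALLOW
  req#2 t=0ms: ALLOW
  req#3 t=0ms: DENY
  req#4 t=0ms: DENY
  req#5 t=1ms: ALLOW
  req#6 t=1ms: DENY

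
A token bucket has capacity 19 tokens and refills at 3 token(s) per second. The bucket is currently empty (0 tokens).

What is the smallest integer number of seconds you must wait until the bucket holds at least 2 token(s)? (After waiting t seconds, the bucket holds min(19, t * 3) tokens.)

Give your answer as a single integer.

Answer: 1

Derivation:
Need t * 3 >= 2, so t >= 2/3.
Smallest integer t = ceil(2/3) = 1.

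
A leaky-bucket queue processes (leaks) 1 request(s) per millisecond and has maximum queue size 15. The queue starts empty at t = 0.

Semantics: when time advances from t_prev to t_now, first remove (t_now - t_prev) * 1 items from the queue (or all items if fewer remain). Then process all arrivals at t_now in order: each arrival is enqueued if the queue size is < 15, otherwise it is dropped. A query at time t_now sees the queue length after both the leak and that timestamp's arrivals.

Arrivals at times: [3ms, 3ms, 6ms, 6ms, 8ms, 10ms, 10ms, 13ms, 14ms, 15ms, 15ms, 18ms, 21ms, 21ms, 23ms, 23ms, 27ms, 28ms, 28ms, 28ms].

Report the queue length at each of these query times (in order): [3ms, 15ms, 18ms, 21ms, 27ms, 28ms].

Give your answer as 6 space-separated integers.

Queue lengths at query times:
  query t=3ms: backlog = 2
  query t=15ms: backlog = 2
  query t=18ms: backlog = 1
  query t=21ms: backlog = 2
  query t=27ms: backlog = 1
  query t=28ms: backlog = 3

Answer: 2 2 1 2 1 3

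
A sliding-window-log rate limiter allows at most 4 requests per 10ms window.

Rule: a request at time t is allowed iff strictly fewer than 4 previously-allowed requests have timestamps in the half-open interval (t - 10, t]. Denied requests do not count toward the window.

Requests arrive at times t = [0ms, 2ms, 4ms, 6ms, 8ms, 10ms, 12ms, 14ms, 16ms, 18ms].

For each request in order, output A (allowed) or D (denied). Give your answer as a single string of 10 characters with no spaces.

Answer: AAAADAAAAD

Derivation:
Tracking allowed requests in the window:
  req#1 t=0ms: ALLOW
  req#2 t=2ms: ALLOW
  req#3 t=4ms: ALLOW
  req#4 t=6ms: ALLOW
  req#5 t=8ms: DENY
  req#6 t=10ms: ALLOW
  req#7 t=12ms: ALLOW
  req#8 t=14ms: ALLOW
  req#9 t=16ms: ALLOW
  req#10 t=18ms: DENY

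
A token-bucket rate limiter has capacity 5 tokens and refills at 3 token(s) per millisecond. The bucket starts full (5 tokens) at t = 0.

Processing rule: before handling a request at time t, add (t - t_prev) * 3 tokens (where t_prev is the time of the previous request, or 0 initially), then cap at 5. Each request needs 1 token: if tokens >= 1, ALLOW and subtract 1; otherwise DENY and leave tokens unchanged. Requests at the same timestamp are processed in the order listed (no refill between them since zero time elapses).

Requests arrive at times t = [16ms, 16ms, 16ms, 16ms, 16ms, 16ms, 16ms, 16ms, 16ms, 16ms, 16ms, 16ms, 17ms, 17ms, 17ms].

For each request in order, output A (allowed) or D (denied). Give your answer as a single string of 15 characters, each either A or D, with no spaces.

Answer: AAAAADDDDDDDAAA

Derivation:
Simulating step by step:
  req#1 t=16ms: ALLOW
  req#2 t=16ms: ALLOW
  req#3 t=16ms: ALLOW
  req#4 t=16ms: ALLOW
  req#5 t=16ms: ALLOW
  req#6 t=16ms: DENY
  req#7 t=16ms: DENY
  req#8 t=16ms: DENY
  req#9 t=16ms: DENY
  req#10 t=16ms: DENY
  req#11 t=16ms: DENY
  req#12 t=16ms: DENY
  req#13 t=17ms: ALLOW
  req#14 t=17ms: ALLOW
  req#15 t=17ms: ALLOW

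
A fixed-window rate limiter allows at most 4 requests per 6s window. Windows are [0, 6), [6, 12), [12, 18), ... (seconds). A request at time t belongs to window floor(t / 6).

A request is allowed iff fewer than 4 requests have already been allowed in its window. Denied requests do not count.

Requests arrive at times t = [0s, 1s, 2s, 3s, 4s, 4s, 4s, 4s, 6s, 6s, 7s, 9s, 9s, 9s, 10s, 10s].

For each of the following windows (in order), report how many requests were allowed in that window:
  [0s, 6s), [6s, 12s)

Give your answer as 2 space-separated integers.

Answer: 4 4

Derivation:
Processing requests:
  req#1 t=0s (window 0): ALLOW
  req#2 t=1s (window 0): ALLOW
  req#3 t=2s (window 0): ALLOW
  req#4 t=3s (window 0): ALLOW
  req#5 t=4s (window 0): DENY
  req#6 t=4s (window 0): DENY
  req#7 t=4s (window 0): DENY
  req#8 t=4s (window 0): DENY
  req#9 t=6s (window 1): ALLOW
  req#10 t=6s (window 1): ALLOW
  req#11 t=7s (window 1): ALLOW
  req#12 t=9s (window 1): ALLOW
  req#13 t=9s (window 1): DENY
  req#14 t=9s (window 1): DENY
  req#15 t=10s (window 1): DENY
  req#16 t=10s (window 1): DENY

Allowed counts by window: 4 4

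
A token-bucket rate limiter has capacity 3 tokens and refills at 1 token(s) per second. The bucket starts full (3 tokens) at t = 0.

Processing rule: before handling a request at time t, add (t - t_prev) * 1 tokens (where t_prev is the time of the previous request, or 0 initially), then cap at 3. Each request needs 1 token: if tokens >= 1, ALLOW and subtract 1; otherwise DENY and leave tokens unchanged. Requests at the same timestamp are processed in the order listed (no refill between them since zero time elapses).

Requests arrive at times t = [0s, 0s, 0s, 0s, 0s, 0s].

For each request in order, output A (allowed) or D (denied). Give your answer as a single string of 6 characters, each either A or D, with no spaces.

Simulating step by step:
  req#1 t=0s: ALLOW
  req#2 t=0s: ALLOW
  req#3 t=0s: ALLOW
  req#4 t=0s: DENY
  req#5 t=0s: DENY
  req#6 t=0s: DENY

Answer: AAADDD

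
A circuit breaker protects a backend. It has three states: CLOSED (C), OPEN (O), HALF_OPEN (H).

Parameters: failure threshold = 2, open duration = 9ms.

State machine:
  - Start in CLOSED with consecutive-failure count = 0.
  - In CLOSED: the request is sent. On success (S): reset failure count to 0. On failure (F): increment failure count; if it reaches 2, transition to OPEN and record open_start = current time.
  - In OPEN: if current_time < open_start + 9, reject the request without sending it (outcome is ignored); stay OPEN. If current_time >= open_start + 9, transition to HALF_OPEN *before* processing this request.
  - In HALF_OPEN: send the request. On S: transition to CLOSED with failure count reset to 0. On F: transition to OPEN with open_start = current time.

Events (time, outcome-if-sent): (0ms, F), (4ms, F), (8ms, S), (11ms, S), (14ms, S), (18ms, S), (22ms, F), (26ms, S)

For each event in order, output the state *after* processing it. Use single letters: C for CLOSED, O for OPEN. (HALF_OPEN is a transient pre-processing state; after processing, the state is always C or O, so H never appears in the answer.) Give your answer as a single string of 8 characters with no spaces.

Answer: COOOCCCC

Derivation:
State after each event:
  event#1 t=0ms outcome=F: state=CLOSED
  event#2 t=4ms outcome=F: state=OPEN
  event#3 t=8ms outcome=S: state=OPEN
  event#4 t=11ms outcome=S: state=OPEN
  event#5 t=14ms outcome=S: state=CLOSED
  event#6 t=18ms outcome=S: state=CLOSED
  event#7 t=22ms outcome=F: state=CLOSED
  event#8 t=26ms outcome=S: state=CLOSED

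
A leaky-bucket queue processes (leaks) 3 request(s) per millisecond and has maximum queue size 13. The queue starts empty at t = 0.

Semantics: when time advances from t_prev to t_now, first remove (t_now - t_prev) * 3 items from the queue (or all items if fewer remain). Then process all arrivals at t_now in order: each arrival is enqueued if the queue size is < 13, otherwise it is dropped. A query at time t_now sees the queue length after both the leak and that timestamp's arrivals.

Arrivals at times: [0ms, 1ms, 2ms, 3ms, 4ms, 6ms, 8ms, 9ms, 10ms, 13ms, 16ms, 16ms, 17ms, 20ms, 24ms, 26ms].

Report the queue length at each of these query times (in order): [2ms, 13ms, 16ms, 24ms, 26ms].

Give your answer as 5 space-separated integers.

Answer: 1 1 2 1 1

Derivation:
Queue lengths at query times:
  query t=2ms: backlog = 1
  query t=13ms: backlog = 1
  query t=16ms: backlog = 2
  query t=24ms: backlog = 1
  query t=26ms: backlog = 1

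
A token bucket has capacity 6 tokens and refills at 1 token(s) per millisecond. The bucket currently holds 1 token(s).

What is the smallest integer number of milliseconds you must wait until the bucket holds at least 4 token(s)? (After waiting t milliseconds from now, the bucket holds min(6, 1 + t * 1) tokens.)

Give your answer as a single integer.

Need 1 + t * 1 >= 4, so t >= 3/1.
Smallest integer t = ceil(3/1) = 3.

Answer: 3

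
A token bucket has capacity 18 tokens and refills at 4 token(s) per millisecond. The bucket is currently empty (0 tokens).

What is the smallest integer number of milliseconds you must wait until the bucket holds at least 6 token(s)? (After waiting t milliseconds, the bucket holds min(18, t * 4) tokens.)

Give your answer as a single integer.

Answer: 2

Derivation:
Need t * 4 >= 6, so t >= 6/4.
Smallest integer t = ceil(6/4) = 2.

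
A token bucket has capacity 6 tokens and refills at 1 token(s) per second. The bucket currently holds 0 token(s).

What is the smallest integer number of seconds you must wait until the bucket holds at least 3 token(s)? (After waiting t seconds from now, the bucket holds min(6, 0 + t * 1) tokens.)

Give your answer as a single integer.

Answer: 3

Derivation:
Need 0 + t * 1 >= 3, so t >= 3/1.
Smallest integer t = ceil(3/1) = 3.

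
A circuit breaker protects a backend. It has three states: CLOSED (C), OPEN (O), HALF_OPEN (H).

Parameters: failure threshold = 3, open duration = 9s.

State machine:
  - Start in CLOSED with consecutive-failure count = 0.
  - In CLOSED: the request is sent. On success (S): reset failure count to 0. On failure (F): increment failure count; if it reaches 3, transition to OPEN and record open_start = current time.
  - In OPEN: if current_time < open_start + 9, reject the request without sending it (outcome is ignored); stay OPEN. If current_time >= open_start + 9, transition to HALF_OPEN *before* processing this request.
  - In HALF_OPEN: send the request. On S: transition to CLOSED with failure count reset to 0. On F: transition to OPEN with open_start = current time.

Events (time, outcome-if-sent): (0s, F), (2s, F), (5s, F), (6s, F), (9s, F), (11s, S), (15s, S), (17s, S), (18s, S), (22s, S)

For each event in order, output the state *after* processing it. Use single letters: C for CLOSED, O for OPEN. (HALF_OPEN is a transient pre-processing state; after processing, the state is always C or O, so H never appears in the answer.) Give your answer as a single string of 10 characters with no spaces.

Answer: CCOOOOCCCC

Derivation:
State after each event:
  event#1 t=0s outcome=F: state=CLOSED
  event#2 t=2s outcome=F: state=CLOSED
  event#3 t=5s outcome=F: state=OPEN
  event#4 t=6s outcome=F: state=OPEN
  event#5 t=9s outcome=F: state=OPEN
  event#6 t=11s outcome=S: state=OPEN
  event#7 t=15s outcome=S: state=CLOSED
  event#8 t=17s outcome=S: state=CLOSED
  event#9 t=18s outcome=S: state=CLOSED
  event#10 t=22s outcome=S: state=CLOSED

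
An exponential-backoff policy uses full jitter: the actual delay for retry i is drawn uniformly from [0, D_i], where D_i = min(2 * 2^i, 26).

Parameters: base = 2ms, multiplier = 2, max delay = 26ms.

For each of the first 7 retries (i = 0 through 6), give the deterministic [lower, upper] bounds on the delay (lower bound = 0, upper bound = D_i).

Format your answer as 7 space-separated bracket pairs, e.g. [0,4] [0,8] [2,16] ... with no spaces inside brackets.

Computing bounds per retry:
  i=0: D_i=min(2*2^0,26)=2, bounds=[0,2]
  i=1: D_i=min(2*2^1,26)=4, bounds=[0,4]
  i=2: D_i=min(2*2^2,26)=8, bounds=[0,8]
  i=3: D_i=min(2*2^3,26)=16, bounds=[0,16]
  i=4: D_i=min(2*2^4,26)=26, bounds=[0,26]
  i=5: D_i=min(2*2^5,26)=26, bounds=[0,26]
  i=6: D_i=min(2*2^6,26)=26, bounds=[0,26]

Answer: [0,2] [0,4] [0,8] [0,16] [0,26] [0,26] [0,26]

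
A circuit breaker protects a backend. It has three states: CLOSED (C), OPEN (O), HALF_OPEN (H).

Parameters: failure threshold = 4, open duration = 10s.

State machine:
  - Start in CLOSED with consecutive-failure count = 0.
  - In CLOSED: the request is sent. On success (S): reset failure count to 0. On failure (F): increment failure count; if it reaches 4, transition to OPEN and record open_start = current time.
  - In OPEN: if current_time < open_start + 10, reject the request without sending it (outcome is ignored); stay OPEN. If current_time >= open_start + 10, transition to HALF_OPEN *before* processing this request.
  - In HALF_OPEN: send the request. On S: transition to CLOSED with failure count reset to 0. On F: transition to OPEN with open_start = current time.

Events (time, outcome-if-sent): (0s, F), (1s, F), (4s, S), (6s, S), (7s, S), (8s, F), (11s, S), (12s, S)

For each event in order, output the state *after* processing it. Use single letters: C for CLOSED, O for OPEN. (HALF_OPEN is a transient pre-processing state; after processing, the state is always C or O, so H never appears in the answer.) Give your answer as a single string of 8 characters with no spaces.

State after each event:
  event#1 t=0s outcome=F: state=CLOSED
  event#2 t=1s outcome=F: state=CLOSED
  event#3 t=4s outcome=S: state=CLOSED
  event#4 t=6s outcome=S: state=CLOSED
  event#5 t=7s outcome=S: state=CLOSED
  event#6 t=8s outcome=F: state=CLOSED
  event#7 t=11s outcome=S: state=CLOSED
  event#8 t=12s outcome=S: state=CLOSED

Answer: CCCCCCCC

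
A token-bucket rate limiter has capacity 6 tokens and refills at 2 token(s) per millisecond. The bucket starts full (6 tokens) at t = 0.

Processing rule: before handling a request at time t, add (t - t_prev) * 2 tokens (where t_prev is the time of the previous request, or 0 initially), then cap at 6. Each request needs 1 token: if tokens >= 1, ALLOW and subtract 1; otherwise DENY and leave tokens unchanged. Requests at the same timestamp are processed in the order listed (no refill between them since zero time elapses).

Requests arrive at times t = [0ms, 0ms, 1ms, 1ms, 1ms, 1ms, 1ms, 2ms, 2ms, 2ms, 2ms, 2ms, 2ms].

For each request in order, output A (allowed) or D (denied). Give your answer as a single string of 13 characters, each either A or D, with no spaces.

Answer: AAAAAAAAAADDD

Derivation:
Simulating step by step:
  req#1 t=0ms: ALLOW
  req#2 t=0ms: ALLOW
  req#3 t=1ms: ALLOW
  req#4 t=1ms: ALLOW
  req#5 t=1ms: ALLOW
  req#6 t=1ms: ALLOW
  req#7 t=1ms: ALLOW
  req#8 t=2ms: ALLOW
  req#9 t=2ms: ALLOW
  req#10 t=2ms: ALLOW
  req#11 t=2ms: DENY
  req#12 t=2ms: DENY
  req#13 t=2ms: DENY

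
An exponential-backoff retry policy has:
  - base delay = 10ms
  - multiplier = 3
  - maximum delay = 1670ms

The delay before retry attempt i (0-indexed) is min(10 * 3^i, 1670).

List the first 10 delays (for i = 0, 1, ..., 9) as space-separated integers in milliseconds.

Computing each delay:
  i=0: min(10*3^0, 1670) = 10
  i=1: min(10*3^1, 1670) = 30
  i=2: min(10*3^2, 1670) = 90
  i=3: min(10*3^3, 1670) = 270
  i=4: min(10*3^4, 1670) = 810
  i=5: min(10*3^5, 1670) = 1670
  i=6: min(10*3^6, 1670) = 1670
  i=7: min(10*3^7, 1670) = 1670
  i=8: min(10*3^8, 1670) = 1670
  i=9: min(10*3^9, 1670) = 1670

Answer: 10 30 90 270 810 1670 1670 1670 1670 1670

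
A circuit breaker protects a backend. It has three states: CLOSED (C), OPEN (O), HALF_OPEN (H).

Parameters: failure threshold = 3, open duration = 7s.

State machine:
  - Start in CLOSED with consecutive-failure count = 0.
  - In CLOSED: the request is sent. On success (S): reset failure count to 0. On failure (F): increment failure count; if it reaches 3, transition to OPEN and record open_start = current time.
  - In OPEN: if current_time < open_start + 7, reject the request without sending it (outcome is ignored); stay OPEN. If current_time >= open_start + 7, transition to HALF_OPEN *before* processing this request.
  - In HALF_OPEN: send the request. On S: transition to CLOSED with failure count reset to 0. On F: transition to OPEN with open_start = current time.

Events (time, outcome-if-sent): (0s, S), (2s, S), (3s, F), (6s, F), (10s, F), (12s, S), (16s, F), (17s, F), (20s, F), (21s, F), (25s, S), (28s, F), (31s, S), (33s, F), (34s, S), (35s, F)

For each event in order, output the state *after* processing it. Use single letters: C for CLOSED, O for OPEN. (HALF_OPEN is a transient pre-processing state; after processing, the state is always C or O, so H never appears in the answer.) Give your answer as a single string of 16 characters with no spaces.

State after each event:
  event#1 t=0s outcome=S: state=CLOSED
  event#2 t=2s outcome=S: state=CLOSED
  event#3 t=3s outcome=F: state=CLOSED
  event#4 t=6s outcome=F: state=CLOSED
  event#5 t=10s outcome=F: state=OPEN
  event#6 t=12s outcome=S: state=OPEN
  event#7 t=16s outcome=F: state=OPEN
  event#8 t=17s outcome=F: state=OPEN
  event#9 t=20s outcome=F: state=OPEN
  event#10 t=21s outcome=F: state=OPEN
  event#11 t=25s outcome=S: state=CLOSED
  event#12 t=28s outcome=F: state=CLOSED
  event#13 t=31s outcome=S: state=CLOSED
  event#14 t=33s outcome=F: state=CLOSED
  event#15 t=34s outcome=S: state=CLOSED
  event#16 t=35s outcome=F: state=CLOSED

Answer: CCCCOOOOOOCCCCCC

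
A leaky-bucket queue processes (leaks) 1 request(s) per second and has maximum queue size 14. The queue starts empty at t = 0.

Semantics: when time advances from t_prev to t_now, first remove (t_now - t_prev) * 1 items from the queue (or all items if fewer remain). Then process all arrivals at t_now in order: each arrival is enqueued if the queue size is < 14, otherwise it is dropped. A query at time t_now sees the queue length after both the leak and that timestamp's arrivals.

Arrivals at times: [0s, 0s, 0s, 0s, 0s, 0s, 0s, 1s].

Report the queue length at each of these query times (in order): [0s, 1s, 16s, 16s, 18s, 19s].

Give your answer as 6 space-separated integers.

Queue lengths at query times:
  query t=0s: backlog = 7
  query t=1s: backlog = 7
  query t=16s: backlog = 0
  query t=16s: backlog = 0
  query t=18s: backlog = 0
  query t=19s: backlog = 0

Answer: 7 7 0 0 0 0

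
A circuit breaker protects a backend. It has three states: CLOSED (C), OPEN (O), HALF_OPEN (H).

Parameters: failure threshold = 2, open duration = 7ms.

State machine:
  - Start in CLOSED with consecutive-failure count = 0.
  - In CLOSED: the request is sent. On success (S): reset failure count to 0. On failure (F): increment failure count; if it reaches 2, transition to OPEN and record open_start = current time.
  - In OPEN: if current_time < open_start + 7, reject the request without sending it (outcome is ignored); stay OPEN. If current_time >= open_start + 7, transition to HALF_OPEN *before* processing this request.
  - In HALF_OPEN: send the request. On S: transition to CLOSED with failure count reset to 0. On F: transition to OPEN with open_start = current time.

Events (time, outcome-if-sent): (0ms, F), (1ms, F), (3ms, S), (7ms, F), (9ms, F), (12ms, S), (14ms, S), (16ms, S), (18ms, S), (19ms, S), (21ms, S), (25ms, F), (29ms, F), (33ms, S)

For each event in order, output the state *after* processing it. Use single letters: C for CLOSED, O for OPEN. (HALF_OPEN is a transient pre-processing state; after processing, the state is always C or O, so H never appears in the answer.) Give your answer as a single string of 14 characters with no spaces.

State after each event:
  event#1 t=0ms outcome=F: state=CLOSED
  event#2 t=1ms outcome=F: state=OPEN
  event#3 t=3ms outcome=S: state=OPEN
  event#4 t=7ms outcome=F: state=OPEN
  event#5 t=9ms outcome=F: state=OPEN
  event#6 t=12ms outcome=S: state=OPEN
  event#7 t=14ms outcome=S: state=OPEN
  event#8 t=16ms outcome=S: state=CLOSED
  event#9 t=18ms outcome=S: state=CLOSED
  event#10 t=19ms outcome=S: state=CLOSED
  event#11 t=21ms outcome=S: state=CLOSED
  event#12 t=25ms outcome=F: state=CLOSED
  event#13 t=29ms outcome=F: state=OPEN
  event#14 t=33ms outcome=S: state=OPEN

Answer: COOOOOOCCCCCOO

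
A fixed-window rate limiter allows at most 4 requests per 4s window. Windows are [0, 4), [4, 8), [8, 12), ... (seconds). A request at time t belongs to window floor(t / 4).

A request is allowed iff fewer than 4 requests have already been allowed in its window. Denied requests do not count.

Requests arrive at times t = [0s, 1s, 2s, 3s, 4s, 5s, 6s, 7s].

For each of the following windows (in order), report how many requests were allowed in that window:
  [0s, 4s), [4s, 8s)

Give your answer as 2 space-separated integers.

Processing requests:
  req#1 t=0s (window 0): ALLOW
  req#2 t=1s (window 0): ALLOW
  req#3 t=2s (window 0): ALLOW
  req#4 t=3s (window 0): ALLOW
  req#5 t=4s (window 1): ALLOW
  req#6 t=5s (window 1): ALLOW
  req#7 t=6s (window 1): ALLOW
  req#8 t=7s (window 1): ALLOW

Allowed counts by window: 4 4

Answer: 4 4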